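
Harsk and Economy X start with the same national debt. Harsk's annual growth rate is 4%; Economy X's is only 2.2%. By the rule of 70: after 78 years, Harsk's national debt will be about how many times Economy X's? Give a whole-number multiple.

roughly 4 times

Only the 1.8-point difference matters.
70/1.8 ≈ 38.89 years per doubling of the ratio; 78 years gives 2.01 doublings, so ≈ 4×.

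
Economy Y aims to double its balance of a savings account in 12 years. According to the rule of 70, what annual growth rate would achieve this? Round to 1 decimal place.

≈ 5.8% annually

70 / 12 ≈ 5.83, so about 5.8% annually.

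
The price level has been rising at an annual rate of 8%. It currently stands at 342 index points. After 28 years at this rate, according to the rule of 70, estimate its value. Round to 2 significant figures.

Doubling time ≈ 70/8 = 8.75 years.
28 years is 28/8.75 ≈ 3.20 doublings, a factor of 2^3.20 ≈ 9.19.
342 × 9.19 ≈ 3100 index points.

≈ 3100 index points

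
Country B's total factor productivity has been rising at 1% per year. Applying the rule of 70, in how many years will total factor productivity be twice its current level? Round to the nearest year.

At 1%, doubling takes about 70/1 = 70.00 years.

approximately 70 years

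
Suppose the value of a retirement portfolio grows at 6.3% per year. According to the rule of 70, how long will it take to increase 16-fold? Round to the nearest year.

At 6.3% it doubles every 70/6.3 ≈ 11.11 years.
16× is 4 doublings, so 4 × 11.11 ≈ 44 years.

approximately 44 years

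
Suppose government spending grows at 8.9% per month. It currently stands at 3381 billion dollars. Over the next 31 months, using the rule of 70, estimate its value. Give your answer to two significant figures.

It doubles every 70/8.9 ≈ 7.87 months, so 31 months is 3.94 doublings.
2^3.94 ≈ 15.35; 3381 × 15.35 ≈ 52000 billion dollars.

roughly 52000 billion dollars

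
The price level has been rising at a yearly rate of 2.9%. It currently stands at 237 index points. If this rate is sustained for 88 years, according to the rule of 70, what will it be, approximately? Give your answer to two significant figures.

roughly 3000 index points

It doubles every 70/2.9 ≈ 24.14 years, so 88 years is 3.65 doublings.
2^3.65 ≈ 12.55; 237 × 12.55 ≈ 3000 index points.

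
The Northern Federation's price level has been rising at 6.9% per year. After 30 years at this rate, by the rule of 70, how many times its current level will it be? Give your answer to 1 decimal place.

Doubling time ≈ 70/6.9 = 10.14 years.
30 years / 10.14 ≈ 2.96 doublings → factor 2^2.96 ≈ 7.8.

about 7.8 times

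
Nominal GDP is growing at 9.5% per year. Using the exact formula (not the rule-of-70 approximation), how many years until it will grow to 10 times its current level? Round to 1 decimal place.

25.4 years

t = ln(10) / ln(1 + 0.095) = 2.3026 / 0.090754 ≈ 25.37.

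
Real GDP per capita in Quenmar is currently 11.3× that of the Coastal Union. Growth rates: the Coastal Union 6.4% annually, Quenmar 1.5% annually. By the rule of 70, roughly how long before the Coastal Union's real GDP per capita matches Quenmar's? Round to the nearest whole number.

approximately 50 years

the Coastal Union gains on Quenmar at 6.4% − 1.5% = 4.9 points a year.
At that relative rate the gap halves every 70/4.9 ≈ 14.29 years.
An 11.3× gap takes log₂(11.3) ≈ 3.50 halvings to close: 3.50 × 14.29 ≈ 50 years.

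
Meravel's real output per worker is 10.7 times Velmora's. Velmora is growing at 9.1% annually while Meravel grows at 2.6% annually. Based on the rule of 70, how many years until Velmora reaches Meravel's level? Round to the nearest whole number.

What matters is the difference: 6.5 pp.
Rule of 70 on the gap: the ratio halves every 70/6.5 ≈ 10.77 years.
A 10.7 times gap takes log₂(10.7) ≈ 3.42 halvings to close: 3.42 × 10.77 ≈ 37 years.

around 37 years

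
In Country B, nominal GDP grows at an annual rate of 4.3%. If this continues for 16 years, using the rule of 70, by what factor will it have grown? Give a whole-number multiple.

Doubling time ≈ 70/4.3 = 16.28 years.
16/16.28 ≈ 1 doubling, so about 2^1 = 2×.

2 times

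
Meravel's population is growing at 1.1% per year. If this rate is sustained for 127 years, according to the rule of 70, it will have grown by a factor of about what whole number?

Doubling time ≈ 70/1.1 = 63.64 years.
127/63.64 ≈ 2 doublings, so about 2^2 = 4×.

roughly 4 times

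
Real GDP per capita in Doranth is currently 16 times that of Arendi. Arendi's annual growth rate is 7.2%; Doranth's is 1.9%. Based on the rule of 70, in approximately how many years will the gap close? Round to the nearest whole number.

What matters is the difference: 5.3 pp.
Rule of 70 on the gap: the ratio halves every 70/5.3 ≈ 13.21 years.
A 16 times gap closes after 4 halvings: 4 × 13.21 ≈ 53 years.

53 years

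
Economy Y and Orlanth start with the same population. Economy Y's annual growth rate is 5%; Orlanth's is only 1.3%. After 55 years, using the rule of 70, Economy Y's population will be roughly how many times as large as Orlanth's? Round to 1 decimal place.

Economy Y pulls ahead at 3.7 pp per year, so the ratio doubles every 70/3.7 ≈ 18.92 years.
In 55 years that's 2.91 doublings: 2^2.91 ≈ 7.5.

roughly 7.5 times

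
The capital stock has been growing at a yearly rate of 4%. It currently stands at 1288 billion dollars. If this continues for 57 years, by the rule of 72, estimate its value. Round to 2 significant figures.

12000 billion dollars

Doubling time ≈ 72/4 = 18.00 years.
57 years is 57/18.00 ≈ 3.17 doublings, a factor of 2^3.17 ≈ 9.00.
1288 × 9.00 ≈ 12000 billion dollars.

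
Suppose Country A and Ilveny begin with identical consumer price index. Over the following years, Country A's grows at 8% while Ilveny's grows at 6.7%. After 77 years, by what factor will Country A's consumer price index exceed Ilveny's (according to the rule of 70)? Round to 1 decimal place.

Only the 1.3-point difference matters.
70/1.3 ≈ 53.85 years per doubling of the ratio; 77 years gives 1.43 doublings, so ≈ 2.7×.

roughly 2.7 times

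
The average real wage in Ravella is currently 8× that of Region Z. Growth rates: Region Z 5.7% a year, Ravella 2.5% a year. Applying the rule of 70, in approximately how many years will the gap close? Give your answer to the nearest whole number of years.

≈ 66 years

What matters is the difference: 3.2 pp.
Rule of 70 on the gap: the ratio halves every 70/3.2 ≈ 21.88 years.
An 8× gap closes after 3 halvings: 3 × 21.88 ≈ 66 years.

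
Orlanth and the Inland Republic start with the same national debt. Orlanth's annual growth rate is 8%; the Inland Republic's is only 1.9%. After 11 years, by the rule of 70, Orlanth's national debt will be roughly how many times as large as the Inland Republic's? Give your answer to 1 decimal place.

Orlanth pulls ahead at 6.1 pp per year, so the ratio doubles every 70/6.1 ≈ 11.48 years.
In 11 years that's 0.96 doublings: 2^0.96 ≈ 1.9.

1.9 times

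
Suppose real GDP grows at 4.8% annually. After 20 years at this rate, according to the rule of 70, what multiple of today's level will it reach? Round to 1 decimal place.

Doubling time ≈ 70/4.8 = 14.58 years.
20 years / 14.58 ≈ 1.37 doublings → factor 2^1.37 ≈ 2.6.

around 2.6 times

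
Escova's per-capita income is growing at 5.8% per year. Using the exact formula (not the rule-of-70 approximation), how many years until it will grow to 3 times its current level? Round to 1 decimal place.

19.5 years

t = ln(3) / ln(1 + 0.058) = 1.0986 / 0.056380 ≈ 19.49.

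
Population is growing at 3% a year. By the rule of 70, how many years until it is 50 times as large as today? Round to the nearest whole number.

132 years

One doubling takes 70/3 = 23.33 years.
Reaching 50× takes log₂(50) ≈ 5.64 doublings.
5.64 × 23.33 ≈ 132 years.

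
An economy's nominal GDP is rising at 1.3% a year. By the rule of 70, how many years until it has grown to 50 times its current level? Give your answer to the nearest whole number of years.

roughly 304 years

At 1.3% it doubles every 70/1.3 ≈ 53.85 years.
Reaching 50× takes log₂(50) ≈ 5.64 doublings.
5.64 × 53.85 ≈ 304 years.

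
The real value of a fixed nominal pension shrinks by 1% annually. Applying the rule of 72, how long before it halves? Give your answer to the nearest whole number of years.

≈ 72 years

Falling at 1%, it halves about every 72/1 = 72.00 years.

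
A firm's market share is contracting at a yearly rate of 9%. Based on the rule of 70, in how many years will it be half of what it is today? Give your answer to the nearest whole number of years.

Falling at 9%, it halves about every 70/9 = 7.78 years.

about 8 years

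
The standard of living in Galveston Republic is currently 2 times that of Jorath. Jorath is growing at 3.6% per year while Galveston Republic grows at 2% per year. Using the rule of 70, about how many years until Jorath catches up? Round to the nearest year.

What matters is the difference: 1.6 pp.
Rule of 70 on the gap: the ratio halves every 70/1.6 ≈ 43.75 years.
A 2 times gap closes after 1 halving: 1 × 43.75 ≈ 44 years.

≈ 44 years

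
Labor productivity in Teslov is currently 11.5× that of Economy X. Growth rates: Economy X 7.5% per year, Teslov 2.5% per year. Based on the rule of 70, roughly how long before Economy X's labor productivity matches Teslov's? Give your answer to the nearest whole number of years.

about 49 years

What matters is the difference: 5 pp.
Rule of 70 on the gap: the ratio halves every 70/5 ≈ 14.00 years.
An 11.5× gap takes log₂(11.5) ≈ 3.52 halvings to close: 3.52 × 14.00 ≈ 49 years.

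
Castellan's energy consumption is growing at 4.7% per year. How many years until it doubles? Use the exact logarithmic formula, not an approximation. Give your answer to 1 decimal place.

t = ln(2) / ln(1 + 0.047) = 0.6931 / 0.045929 ≈ 15.09.

15.1 years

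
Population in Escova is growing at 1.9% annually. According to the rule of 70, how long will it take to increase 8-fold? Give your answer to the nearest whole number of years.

about 111 years

Doubling time ≈ 70/1.9 = 36.84 years.
8× is 3 doublings, so 3 × 36.84 ≈ 111 years.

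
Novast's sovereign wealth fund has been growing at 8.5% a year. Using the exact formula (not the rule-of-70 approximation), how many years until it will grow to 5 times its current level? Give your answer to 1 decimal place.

t = ln(5) / ln(1 + 0.085) = 1.6094 / 0.081580 ≈ 19.73.

19.7 years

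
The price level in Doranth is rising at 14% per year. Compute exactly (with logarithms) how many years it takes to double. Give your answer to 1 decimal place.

t = ln(2) / ln(1 + 0.14) = 0.6931 / 0.131028 ≈ 5.29.

5.3 years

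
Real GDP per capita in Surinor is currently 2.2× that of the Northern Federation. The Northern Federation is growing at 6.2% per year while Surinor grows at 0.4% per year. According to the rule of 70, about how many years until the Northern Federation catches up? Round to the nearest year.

about 14 years

What matters is the difference: 5.8 pp.
Rule of 70 on the gap: the ratio halves every 70/5.8 ≈ 12.07 years.
A 2.2× gap takes log₂(2.2) ≈ 1.14 halvings to close: 1.14 × 12.07 ≈ 14 years.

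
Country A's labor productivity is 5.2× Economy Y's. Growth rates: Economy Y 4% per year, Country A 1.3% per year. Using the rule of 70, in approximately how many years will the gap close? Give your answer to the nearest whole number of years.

Economy Y gains on Country A at 4% − 1.3% = 2.7 points a year.
At that relative rate the gap halves every 70/2.7 ≈ 25.93 years.
A 5.2× gap takes log₂(5.2) ≈ 2.38 halvings to close: 2.38 × 25.93 ≈ 62 years.

around 62 years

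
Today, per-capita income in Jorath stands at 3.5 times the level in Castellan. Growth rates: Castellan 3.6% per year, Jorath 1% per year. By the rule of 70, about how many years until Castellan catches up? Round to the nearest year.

The growth-rate gap is 3.6% − 1% = 2.6 percentage points.
So the ratio between them halves every 70/2.6 ≈ 26.92 years.
A 3.5 times gap takes log₂(3.5) ≈ 1.81 halvings to close: 1.81 × 26.92 ≈ 49 years.

around 49 years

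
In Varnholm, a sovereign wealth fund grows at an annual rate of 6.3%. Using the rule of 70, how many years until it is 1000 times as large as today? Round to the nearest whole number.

111 years

Doubling time ≈ 70/6.3 = 11.11 years.
1000× is log₂ 1000 ≈ 9.97 doublings, so ≈ 9.97 × 11.11 = 111 years.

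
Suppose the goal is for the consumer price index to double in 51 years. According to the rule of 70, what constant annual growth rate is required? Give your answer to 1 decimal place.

70 / 51 ≈ 1.37, so about 1.4% a year.

approximately 1.4%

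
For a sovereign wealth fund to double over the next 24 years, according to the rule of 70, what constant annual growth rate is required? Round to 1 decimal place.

approximately 2.9%

70 / 24 ≈ 2.92, so about 2.9% annually.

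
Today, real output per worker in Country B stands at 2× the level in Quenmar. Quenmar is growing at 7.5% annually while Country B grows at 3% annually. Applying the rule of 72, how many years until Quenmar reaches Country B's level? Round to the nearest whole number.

16 years

Quenmar gains on Country B at 7.5% − 3% = 4.5 points a year.
At that relative rate the gap halves every 72/4.5 ≈ 16.00 years.
A 2× gap closes after 1 halving: 1 × 16.00 ≈ 16 years.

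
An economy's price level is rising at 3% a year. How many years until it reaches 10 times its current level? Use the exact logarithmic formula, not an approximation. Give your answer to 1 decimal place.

t = ln(10) / ln(1 + 0.03) = 2.3026 / 0.029559 ≈ 77.90.

77.9 years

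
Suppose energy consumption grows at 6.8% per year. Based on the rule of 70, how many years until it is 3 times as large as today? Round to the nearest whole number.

At 6.8% it doubles every 70/6.8 ≈ 10.29 years.
Reaching 3× takes log₂(3) ≈ 1.58 doublings.
1.58 × 10.29 ≈ 16 years.

around 16 years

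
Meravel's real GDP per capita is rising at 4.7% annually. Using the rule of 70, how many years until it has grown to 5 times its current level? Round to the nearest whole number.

Doubling time ≈ 70/4.7 = 14.89 years.
Reaching 5× takes log₂(5) ≈ 2.32 doublings.
2.32 × 14.89 ≈ 35 years.

about 35 years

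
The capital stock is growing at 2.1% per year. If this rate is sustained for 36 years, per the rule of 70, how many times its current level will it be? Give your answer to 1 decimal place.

Doubles every ≈ 33.33 years (70/2.1).
36 years is 1.08 doublings; 2^1.08 ≈ 2.1×.

2.1 times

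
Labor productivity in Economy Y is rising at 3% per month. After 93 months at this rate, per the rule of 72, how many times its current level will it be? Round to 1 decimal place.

Doubling time ≈ 72/3 = 24.00 months.
93 months / 24.00 ≈ 3.88 doublings → factor 2^3.88 ≈ 14.7.

approximately 14.7 times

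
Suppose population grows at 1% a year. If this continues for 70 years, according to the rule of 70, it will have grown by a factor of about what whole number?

Doubling time ≈ 70/1 = 70.00 years.
70/70.00 ≈ 1 doubling, so about 2^1 = 2×.

≈ 2 times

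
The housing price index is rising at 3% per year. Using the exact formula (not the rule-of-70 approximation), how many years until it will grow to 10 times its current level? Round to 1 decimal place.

77.9 years

t = ln(10) / ln(1 + 0.03) = 2.3026 / 0.029559 ≈ 77.90.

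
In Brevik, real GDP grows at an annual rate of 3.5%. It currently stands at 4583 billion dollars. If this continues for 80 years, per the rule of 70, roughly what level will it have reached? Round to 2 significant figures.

about 73000 billion dollars

It doubles every 70/3.5 ≈ 20.00 years, so 80 years is 4.00 doublings.
2^4.00 ≈ 16.00; 4583 × 16.00 ≈ 73000 billion dollars.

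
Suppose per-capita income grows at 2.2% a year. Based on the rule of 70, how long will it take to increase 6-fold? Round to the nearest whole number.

approximately 82 years

At 2.2% it doubles every 70/2.2 ≈ 31.82 years.
Reaching 6× takes log₂(6) ≈ 2.58 doublings.
2.58 × 31.82 ≈ 82 years.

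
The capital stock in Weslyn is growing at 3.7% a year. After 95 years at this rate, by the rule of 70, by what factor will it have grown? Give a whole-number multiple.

At 3.7% one doubling takes ≈ 18.92 years; 95 years is 5 of them, so ×32.

around 32 times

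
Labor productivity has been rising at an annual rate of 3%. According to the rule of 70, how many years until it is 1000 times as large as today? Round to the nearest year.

One doubling takes 70/3 = 23.33 years.
Reaching 1000× takes log₂(1000) ≈ 9.97 doublings.
9.97 × 23.33 ≈ 233 years.

≈ 233 years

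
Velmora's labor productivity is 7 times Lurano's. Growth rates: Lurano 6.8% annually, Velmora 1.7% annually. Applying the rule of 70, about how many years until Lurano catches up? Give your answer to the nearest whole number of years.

The growth-rate gap is 6.8% − 1.7% = 5.1 percentage points.
So the ratio between them halves every 70/5.1 ≈ 13.73 years.
A 7 times gap takes log₂(7) ≈ 2.81 halvings to close: 2.81 × 13.73 ≈ 39 years.

roughly 39 years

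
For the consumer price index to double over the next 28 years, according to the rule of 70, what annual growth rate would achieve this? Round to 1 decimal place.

2.5% annually

70 / 28 ≈ 2.50, so about 2.5% annually.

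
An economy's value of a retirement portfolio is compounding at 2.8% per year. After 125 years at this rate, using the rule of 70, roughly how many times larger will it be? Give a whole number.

≈ 32 times

At 2.8% one doubling takes ≈ 25.00 years; 125 years is 5 of them, so ×32.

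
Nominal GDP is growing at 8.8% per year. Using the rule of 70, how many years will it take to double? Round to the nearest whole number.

roughly 8 years

70/8.8 ≈ 7.95, so it doubles roughly every 8 years.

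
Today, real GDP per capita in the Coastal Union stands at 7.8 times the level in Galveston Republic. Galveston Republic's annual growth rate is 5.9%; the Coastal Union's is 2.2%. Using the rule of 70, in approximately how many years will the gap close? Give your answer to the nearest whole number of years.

≈ 56 years

Galveston Republic gains on the Coastal Union at 5.9% − 2.2% = 3.7 points a year.
At that relative rate the gap halves every 70/3.7 ≈ 18.92 years.
A 7.8 times gap takes log₂(7.8) ≈ 2.96 halvings to close: 2.96 × 18.92 ≈ 56 years.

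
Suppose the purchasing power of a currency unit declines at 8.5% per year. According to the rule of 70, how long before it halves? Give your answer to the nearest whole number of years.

Falling at 8.5%, it halves about every 70/8.5 = 8.24 years.

roughly 8 years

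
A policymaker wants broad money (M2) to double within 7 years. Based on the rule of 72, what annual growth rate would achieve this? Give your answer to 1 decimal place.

approximately 10.3%

72 / 7 ≈ 10.29, so about 10.3% annually.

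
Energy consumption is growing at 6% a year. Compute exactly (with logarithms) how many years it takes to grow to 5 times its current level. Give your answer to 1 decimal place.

t = ln(5) / ln(1 + 0.06) = 1.6094 / 0.058269 ≈ 27.62.

27.6 years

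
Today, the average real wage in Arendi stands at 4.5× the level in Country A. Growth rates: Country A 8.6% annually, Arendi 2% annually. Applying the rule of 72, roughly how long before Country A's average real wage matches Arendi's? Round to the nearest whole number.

What matters is the difference: 6.6 pp.
Rule of 72 on the gap: the ratio halves every 72/6.6 ≈ 10.91 years.
A 4.5× gap takes log₂(4.5) ≈ 2.17 halvings to close: 2.17 × 10.91 ≈ 24 years.

≈ 24 years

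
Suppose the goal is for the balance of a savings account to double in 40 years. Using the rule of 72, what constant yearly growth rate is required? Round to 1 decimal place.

72 / 40 ≈ 1.80, so about 1.8% per year.

about 1.8% per year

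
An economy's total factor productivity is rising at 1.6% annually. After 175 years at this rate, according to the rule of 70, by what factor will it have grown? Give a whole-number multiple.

about 16 times

70/1.6 ≈ 43.75 years per doubling.
175 years fits 4 doublings: 2^4 = 16.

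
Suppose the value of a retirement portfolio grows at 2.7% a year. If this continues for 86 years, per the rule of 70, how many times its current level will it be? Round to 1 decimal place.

roughly 10.0 times

Doubling time ≈ 70/2.7 = 25.93 years.
86 years / 25.93 ≈ 3.32 doublings → factor 2^3.32 ≈ 10.0.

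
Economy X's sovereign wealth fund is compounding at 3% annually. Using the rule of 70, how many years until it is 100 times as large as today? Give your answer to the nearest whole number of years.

At 3% it doubles every 70/3 ≈ 23.33 years.
100× is log₂ 100 ≈ 6.64 doublings, so ≈ 6.64 × 23.33 = 155 years.

155 years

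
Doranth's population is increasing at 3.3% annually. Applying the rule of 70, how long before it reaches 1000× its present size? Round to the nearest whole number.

≈ 211 years

Doubling time ≈ 70/3.3 = 21.21 years.
Reaching 1000× takes log₂(1000) ≈ 9.97 doublings.
9.97 × 21.21 ≈ 211 years.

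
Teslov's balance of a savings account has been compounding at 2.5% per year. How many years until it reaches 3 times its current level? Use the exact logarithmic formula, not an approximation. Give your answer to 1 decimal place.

44.5 years

t = ln(3) / ln(1 + 0.025) = 1.0986 / 0.024693 ≈ 44.49.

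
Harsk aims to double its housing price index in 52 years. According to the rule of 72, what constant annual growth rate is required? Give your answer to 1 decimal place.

72 / 52 ≈ 1.38, so about 1.4% annually.

≈ 1.4%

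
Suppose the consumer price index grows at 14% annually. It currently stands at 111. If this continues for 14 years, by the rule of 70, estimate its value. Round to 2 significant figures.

roughly 770

Doubling time ≈ 70/14 = 5.00 years.
14 years is 14/5.00 ≈ 2.80 doublings, a factor of 2^2.80 ≈ 6.96.
111 × 6.96 ≈ 770.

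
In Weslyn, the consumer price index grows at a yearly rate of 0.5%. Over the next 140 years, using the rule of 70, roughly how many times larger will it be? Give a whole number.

2 times

At 0.5% one doubling takes ≈ 140.00 years; 140 years is 1 of them, so ×2.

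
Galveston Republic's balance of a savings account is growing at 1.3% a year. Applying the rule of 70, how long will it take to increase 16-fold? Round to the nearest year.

Doubling time ≈ 70/1.3 = 53.85 years.
16× is 4 doublings, so 4 × 53.85 ≈ 215 years.

about 215 years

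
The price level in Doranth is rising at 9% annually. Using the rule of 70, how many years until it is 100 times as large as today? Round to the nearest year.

At 9% it doubles every 70/9 ≈ 7.78 years.
100× is log₂ 100 ≈ 6.64 doublings, so ≈ 6.64 × 7.78 = 52 years.

52 years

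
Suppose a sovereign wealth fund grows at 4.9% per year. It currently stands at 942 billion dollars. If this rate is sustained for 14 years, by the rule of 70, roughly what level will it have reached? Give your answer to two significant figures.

Doubling time ≈ 70/4.9 = 14.29 years.
14 years is 14/14.29 ≈ 0.98 doublings, a factor of 2^0.98 ≈ 1.97.
942 × 1.97 ≈ 1900 billion dollars.

≈ 1900 billion dollars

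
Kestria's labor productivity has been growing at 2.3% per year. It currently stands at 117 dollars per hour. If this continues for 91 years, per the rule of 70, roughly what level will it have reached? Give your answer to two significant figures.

930 dollars per hour

It doubles every 70/2.3 ≈ 30.43 years, so 91 years is 2.99 doublings.
2^2.99 ≈ 7.94; 117 × 7.94 ≈ 930 dollars per hour.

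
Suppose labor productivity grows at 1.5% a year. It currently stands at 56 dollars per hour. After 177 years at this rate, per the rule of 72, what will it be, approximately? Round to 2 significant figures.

≈ 720 dollars per hour

It doubles every 72/1.5 ≈ 48.00 years, so 177 years is 3.69 doublings.
2^3.69 ≈ 12.91; 56 × 12.91 ≈ 720 dollars per hour.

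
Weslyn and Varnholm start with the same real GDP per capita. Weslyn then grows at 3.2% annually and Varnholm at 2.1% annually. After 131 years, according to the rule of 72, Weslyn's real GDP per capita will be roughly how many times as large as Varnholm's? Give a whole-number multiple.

Rate gap = 3.2% − 2.1% = 1.1 points.
The ratio doubles every 72/1.1 ≈ 65.45 years.
131/65.45 ≈ 2.00 doublings → ratio ≈ 2^2.00 ≈ 4.

around 4 times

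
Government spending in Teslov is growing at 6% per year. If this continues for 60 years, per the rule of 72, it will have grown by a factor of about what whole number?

72/6 ≈ 12.00 years per doubling.
60 years fits 5 doublings: 2^5 = 32.

around 32 times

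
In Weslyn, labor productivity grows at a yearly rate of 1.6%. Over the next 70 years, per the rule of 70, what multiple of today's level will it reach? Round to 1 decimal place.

Doubles every ≈ 43.75 years (70/1.6).
70 years is 1.60 doublings; 2^1.60 ≈ 3.0×.

roughly 3.0 times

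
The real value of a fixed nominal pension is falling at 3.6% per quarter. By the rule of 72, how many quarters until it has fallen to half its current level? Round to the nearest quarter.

Halving time ≈ 72 / 3.6 = 20.00 → 20 quarters.

about 20 quarters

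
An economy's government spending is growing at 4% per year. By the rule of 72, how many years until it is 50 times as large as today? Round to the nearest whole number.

At 4% it doubles every 72/4 ≈ 18.00 years.
Reaching 50× takes log₂(50) ≈ 5.64 doublings.
5.64 × 18.00 ≈ 102 years.

about 102 years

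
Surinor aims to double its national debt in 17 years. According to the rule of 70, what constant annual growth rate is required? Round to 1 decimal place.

70 / 17 ≈ 4.12, so about 4.1% annually.

4.1% annually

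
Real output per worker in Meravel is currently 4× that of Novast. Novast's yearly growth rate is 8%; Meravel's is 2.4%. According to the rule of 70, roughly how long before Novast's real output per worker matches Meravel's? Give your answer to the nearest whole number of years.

≈ 25 years

What matters is the difference: 5.6 pp.
Rule of 70 on the gap: the ratio halves every 70/5.6 ≈ 12.50 years.
A 4× gap closes after 2 halvings: 2 × 12.50 ≈ 25 years.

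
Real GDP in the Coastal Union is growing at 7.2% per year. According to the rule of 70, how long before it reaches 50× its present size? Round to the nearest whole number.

approximately 55 years

Doubling time ≈ 70/7.2 = 9.72 years.
50× is log₂ 50 ≈ 5.64 doublings, so ≈ 5.64 × 9.72 = 55 years.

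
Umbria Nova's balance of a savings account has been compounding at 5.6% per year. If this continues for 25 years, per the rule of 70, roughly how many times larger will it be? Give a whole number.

roughly 4 times

70/5.6 ≈ 12.50 years per doubling.
25 years fits 2 doublings: 2^2 = 4.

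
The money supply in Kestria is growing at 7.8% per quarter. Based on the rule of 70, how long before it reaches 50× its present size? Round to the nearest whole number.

≈ 51 quarters

Doubling time ≈ 70/7.8 = 8.97 quarters.
Reaching 50× takes log₂(50) ≈ 5.64 doublings.
5.64 × 8.97 ≈ 51 quarters.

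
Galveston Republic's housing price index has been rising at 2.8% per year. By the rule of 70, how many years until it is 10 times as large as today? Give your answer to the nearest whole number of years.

83 years

One doubling takes 70/2.8 = 25.00 years.
Reaching 10× takes log₂(10) ≈ 3.32 doublings.
3.32 × 25.00 ≈ 83 years.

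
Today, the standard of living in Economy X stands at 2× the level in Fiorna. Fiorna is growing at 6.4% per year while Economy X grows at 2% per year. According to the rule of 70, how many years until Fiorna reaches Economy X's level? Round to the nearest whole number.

Fiorna gains on Economy X at 6.4% − 2% = 4.4 points a year.
At that relative rate the gap halves every 70/4.4 ≈ 15.91 years.
A 2× gap closes after 1 halving: 1 × 15.91 ≈ 16 years.

around 16 years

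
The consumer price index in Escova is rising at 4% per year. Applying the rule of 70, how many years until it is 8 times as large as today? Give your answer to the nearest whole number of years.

approximately 53 years

One doubling takes 70/4 = 17.50 years.
8× is 3 doublings, so 3 × 17.50 ≈ 53 years.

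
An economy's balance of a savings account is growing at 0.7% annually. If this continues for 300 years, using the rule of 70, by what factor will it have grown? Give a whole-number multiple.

At 0.7% one doubling takes ≈ 100.00 years; 300 years is 3 of them, so ×8.

approximately 8 times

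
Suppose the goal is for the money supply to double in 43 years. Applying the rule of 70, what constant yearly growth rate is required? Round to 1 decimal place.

about 1.6%

70 / 43 ≈ 1.63, so about 1.6% per year.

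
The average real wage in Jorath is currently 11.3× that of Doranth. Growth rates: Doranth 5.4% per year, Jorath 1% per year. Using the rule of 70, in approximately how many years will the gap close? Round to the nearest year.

Doranth gains on Jorath at 5.4% − 1% = 4.4 points a year.
At that relative rate the gap halves every 70/4.4 ≈ 15.91 years.
An 11.3× gap takes log₂(11.3) ≈ 3.50 halvings to close: 3.50 × 15.91 ≈ 56 years.

about 56 years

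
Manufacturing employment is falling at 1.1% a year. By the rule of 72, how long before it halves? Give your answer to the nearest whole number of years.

approximately 65 years

Falling at 1.1%, it halves about every 72/1.1 = 65.45 years.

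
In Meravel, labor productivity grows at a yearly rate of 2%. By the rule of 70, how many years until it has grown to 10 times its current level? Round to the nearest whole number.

≈ 116 years

Doubling time ≈ 70/2 = 35.00 years.
10× is log₂ 10 ≈ 3.32 doublings, so ≈ 3.32 × 35.00 = 116 years.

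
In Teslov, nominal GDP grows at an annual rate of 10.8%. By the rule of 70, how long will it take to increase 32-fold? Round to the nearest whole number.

Doubling time ≈ 70/10.8 = 6.48 years.
32× is 5 doublings, so 5 × 6.48 ≈ 32 years.

32 years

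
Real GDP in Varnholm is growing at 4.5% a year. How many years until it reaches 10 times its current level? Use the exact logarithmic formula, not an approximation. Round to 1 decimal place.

52.3 years

t = ln(10) / ln(1 + 0.045) = 2.3026 / 0.044017 ≈ 52.31.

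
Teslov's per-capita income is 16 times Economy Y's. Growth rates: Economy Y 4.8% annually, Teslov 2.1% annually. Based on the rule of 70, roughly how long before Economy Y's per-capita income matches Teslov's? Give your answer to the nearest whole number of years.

approximately 104 years

The growth-rate gap is 4.8% − 2.1% = 2.7 percentage points.
So the ratio between them halves every 70/2.7 ≈ 25.93 years.
A 16 times gap closes after 4 halvings: 4 × 25.93 ≈ 104 years.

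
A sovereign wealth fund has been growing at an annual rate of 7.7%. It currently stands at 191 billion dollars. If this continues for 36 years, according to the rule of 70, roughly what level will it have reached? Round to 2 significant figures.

about 3000 billion dollars

Doubling time ≈ 70/7.7 = 9.09 years.
36 years is 36/9.09 ≈ 3.96 doublings, a factor of 2^3.96 ≈ 15.56.
191 × 15.56 ≈ 3000 billion dollars.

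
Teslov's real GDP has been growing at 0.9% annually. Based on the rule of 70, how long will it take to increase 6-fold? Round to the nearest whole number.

Doubling time ≈ 70/0.9 = 77.78 years.
6× is log₂ 6 ≈ 2.58 doublings, so ≈ 2.58 × 77.78 = 201 years.

approximately 201 years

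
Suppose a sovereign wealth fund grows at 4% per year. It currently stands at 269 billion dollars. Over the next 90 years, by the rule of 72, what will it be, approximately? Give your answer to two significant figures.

roughly 8600 billion dollars

Doubling time ≈ 72/4 = 18.00 years.
90 years is 90/18.00 ≈ 5.00 doublings, a factor of 2^5.00 ≈ 32.00.
269 × 32.00 ≈ 8600 billion dollars.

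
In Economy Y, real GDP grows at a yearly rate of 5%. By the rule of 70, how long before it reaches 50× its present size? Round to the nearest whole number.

At 5% it doubles every 70/5 ≈ 14.00 years.
Reaching 50× takes log₂(50) ≈ 5.64 doublings.
5.64 × 14.00 ≈ 79 years.

roughly 79 years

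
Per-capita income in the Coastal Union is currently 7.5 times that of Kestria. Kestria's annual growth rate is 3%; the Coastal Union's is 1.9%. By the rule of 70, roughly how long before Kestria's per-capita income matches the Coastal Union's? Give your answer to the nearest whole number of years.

The growth-rate gap is 3% − 1.9% = 1.1 percentage points.
So the ratio between them halves every 70/1.1 ≈ 63.64 years.
A 7.5 times gap takes log₂(7.5) ≈ 2.91 halvings to close: 2.91 × 63.64 ≈ 185 years.

≈ 185 years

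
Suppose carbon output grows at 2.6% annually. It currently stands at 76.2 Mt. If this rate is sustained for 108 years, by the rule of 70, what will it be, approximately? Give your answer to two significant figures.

about 1200 Mt

It doubles every 70/2.6 ≈ 26.92 years, so 108 years is 4.01 doublings.
2^4.01 ≈ 16.11; 76.2 × 16.11 ≈ 1200 Mt.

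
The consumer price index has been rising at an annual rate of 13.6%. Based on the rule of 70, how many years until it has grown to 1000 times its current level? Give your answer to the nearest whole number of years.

Doubling time ≈ 70/13.6 = 5.15 years.
Reaching 1000× takes log₂(1000) ≈ 9.97 doublings.
9.97 × 5.15 ≈ 51 years.

around 51 years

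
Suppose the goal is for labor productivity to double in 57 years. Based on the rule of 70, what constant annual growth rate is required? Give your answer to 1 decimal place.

around 1.2%

70 / 57 ≈ 1.23, so about 1.2% annually.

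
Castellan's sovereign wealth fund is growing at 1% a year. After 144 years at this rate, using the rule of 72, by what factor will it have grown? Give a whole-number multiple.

72/1 ≈ 72.00 years per doubling.
144 years fits 2 doublings: 2^2 = 4.

around 4 times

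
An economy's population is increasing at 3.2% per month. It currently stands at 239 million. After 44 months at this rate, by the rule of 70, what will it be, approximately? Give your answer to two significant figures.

about 960 million

It doubles every 70/3.2 ≈ 21.88 months, so 44 months is 2.01 doublings.
2^2.01 ≈ 4.03; 239 × 4.03 ≈ 960 million.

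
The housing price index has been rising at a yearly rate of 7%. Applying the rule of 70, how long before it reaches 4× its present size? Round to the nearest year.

about 20 years

At 7% it doubles every 70/7 ≈ 10.00 years.
4× is 2 doublings, so 2 × 10.00 ≈ 20 years.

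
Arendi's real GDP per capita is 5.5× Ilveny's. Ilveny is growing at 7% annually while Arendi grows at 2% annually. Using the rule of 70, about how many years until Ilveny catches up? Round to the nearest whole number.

What matters is the difference: 5 pp.
Rule of 70 on the gap: the ratio halves every 70/5 ≈ 14.00 years.
A 5.5× gap takes log₂(5.5) ≈ 2.46 halvings to close: 2.46 × 14.00 ≈ 34 years.

approximately 34 years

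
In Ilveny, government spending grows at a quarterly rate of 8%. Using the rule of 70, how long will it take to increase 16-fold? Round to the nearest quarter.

around 35 quarters

Doubling time ≈ 70/8 = 8.75 quarters.
16 = 2^4, so 4 doublings → 35 quarters.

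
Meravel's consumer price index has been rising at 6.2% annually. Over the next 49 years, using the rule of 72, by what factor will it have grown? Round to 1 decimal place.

approximately 18.6 times

Doubles every ≈ 11.61 years (72/6.2).
49 years is 4.22 doublings; 2^4.22 ≈ 18.6×.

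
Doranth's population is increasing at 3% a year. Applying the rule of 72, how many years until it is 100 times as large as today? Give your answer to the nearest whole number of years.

One doubling takes 72/3 = 24.00 years.
Reaching 100× takes log₂(100) ≈ 6.64 doublings.
6.64 × 24.00 ≈ 159 years.

approximately 159 years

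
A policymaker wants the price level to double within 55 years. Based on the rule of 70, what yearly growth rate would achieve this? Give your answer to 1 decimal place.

approximately 1.3%

70 / 55 ≈ 1.27, so about 1.3% per year.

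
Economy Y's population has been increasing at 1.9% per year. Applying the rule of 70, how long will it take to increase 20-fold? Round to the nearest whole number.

around 159 years

One doubling takes 70/1.9 = 36.84 years.
20× is log₂ 20 ≈ 4.32 doublings, so ≈ 4.32 × 36.84 = 159 years.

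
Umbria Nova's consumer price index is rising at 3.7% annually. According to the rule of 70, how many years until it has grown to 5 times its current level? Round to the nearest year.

about 44 years

One doubling takes 70/3.7 = 18.92 years.
5× is log₂ 5 ≈ 2.32 doublings, so ≈ 2.32 × 18.92 = 44 years.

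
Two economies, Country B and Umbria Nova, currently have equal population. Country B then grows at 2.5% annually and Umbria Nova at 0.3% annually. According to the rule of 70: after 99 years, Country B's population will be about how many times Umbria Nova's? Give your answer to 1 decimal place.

roughly 8.6 times

Rate gap = 2.5% − 0.3% = 2.2 points.
The ratio doubles every 70/2.2 ≈ 31.82 years.
99/31.82 ≈ 3.11 doublings → ratio ≈ 2^3.11 ≈ 8.6.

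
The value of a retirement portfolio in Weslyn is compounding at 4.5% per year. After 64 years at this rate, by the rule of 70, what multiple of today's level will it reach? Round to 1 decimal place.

roughly 17.3 times

Doubles every ≈ 15.56 years (70/4.5).
64 years is 4.11 doublings; 2^4.11 ≈ 17.3×.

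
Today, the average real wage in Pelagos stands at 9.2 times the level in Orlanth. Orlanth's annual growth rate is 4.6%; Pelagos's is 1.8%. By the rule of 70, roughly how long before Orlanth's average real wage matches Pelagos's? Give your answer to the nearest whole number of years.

around 80 years

What matters is the difference: 2.8 pp.
Rule of 70 on the gap: the ratio halves every 70/2.8 ≈ 25.00 years.
A 9.2 times gap takes log₂(9.2) ≈ 3.20 halvings to close: 3.20 × 25.00 ≈ 80 years.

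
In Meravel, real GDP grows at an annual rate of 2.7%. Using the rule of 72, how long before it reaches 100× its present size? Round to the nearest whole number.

177 years

At 2.7% it doubles every 72/2.7 ≈ 26.67 years.
100× is log₂ 100 ≈ 6.64 doublings, so ≈ 6.64 × 26.67 = 177 years.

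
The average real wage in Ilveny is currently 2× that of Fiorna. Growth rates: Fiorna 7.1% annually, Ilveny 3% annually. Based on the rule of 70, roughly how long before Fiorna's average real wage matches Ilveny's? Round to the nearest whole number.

roughly 17 years

Fiorna gains on Ilveny at 7.1% − 3% = 4.1 points a year.
At that relative rate the gap halves every 70/4.1 ≈ 17.07 years.
A 2× gap closes after 1 halving: 1 × 17.07 ≈ 17 years.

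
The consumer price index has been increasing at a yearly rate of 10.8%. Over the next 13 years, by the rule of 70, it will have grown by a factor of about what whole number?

Doubling time ≈ 70/10.8 = 6.48 years.
13/6.48 ≈ 2 doublings, so about 2^2 = 4×.

approximately 4 times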